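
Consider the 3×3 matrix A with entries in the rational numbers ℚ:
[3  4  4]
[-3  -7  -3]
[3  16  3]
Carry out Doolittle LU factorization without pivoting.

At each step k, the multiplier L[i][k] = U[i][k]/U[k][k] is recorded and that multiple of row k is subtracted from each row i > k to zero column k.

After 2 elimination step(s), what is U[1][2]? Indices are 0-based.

U[1][2] = 1

Step 1: pivot at (0,0) is 3.
  row1 ← row1 − (-1)·row0  ⇒  L[1][0]=-1, U row1=(0, -3, 1)
  row2 ← row2 − (1)·row0  ⇒  L[2][0]=1, U row2=(0, 12, -1)
Step 2: pivot at (1,1) is -3.
  row2 ← row2 − (-4)·row1  ⇒  L[2][1]=-4, U row2=(0, 0, 3)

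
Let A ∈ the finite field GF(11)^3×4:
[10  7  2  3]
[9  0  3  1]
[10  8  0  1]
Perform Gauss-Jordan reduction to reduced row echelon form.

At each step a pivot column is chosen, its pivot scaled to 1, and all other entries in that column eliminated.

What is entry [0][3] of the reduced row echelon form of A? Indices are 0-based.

pivot(0,0)=10: scale R0 → (1, 4, 9, 8)
  clear (1,0): R1 −= (9)R0 → (0, 8, 10, 6)
  clear (2,0): R2 −= (10)R0 → (0, 1, 9, 9)
pivot(1,1)=8: scale R1 → (0, 1, 4, 9)
  clear (0,1): R0 −= (4)R1 → (1, 0, 4, 5)
  clear (2,1): R2 −= (1)R1 → (0, 0, 5, 0)
pivot(2,2)=5: scale R2 → (0, 0, 1, 0)
  clear (0,2): R0 −= (4)R2 → (1, 0, 0, 5)
  clear (1,2): R1 −= (4)R2 → (0, 1, 0, 9)

M[0][3] = 5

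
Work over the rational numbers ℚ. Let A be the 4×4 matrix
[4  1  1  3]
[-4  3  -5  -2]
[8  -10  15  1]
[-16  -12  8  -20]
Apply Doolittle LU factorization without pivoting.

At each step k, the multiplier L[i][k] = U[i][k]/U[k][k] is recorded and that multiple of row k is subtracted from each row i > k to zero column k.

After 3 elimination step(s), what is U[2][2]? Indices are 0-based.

U[2][2] = 1

Step 1: pivot at (0,0) is 4.
  row1 ← row1 − (-1)·row0  ⇒  L[1][0]=-1, U row1=(0, 4, -4, 1)
  row2 ← row2 − (2)·row0  ⇒  L[2][0]=2, U row2=(0, -12, 13, -5)
  row3 ← row3 − (-4)·row0  ⇒  L[3][0]=-4, U row3=(0, -8, 12, -8)
Step 2: pivot at (1,1) is 4.
  row2 ← row2 − (-3)·row1  ⇒  L[2][1]=-3, U row2=(0, 0, 1, -2)
  row3 ← row3 − (-2)·row1  ⇒  L[3][1]=-2, U row3=(0, 0, 4, -6)
Step 3: pivot at (2,2) is 1.
  row3 ← row3 − (4)·row2  ⇒  L[3][2]=4, U row3=(0, 0, 0, 2)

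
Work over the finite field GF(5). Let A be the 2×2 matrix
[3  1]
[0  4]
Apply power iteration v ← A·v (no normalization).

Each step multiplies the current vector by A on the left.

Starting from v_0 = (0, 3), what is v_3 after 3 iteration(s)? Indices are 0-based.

v_3 = (1, 2)

v_0 = (0, 3).
v_1 = A·v_0 = (3, 2).
v_2 = A·v_1 = (1, 3).
v_3 = A·v_2 = (1, 2).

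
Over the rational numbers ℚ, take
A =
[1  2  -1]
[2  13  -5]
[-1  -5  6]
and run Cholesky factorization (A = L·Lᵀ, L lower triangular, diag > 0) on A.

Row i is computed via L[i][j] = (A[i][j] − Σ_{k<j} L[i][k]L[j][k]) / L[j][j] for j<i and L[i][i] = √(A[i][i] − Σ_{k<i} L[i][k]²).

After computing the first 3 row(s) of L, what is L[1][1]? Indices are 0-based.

Step 1: L[0][0] = √(1) = 1.
  L[1][0] = (2) / L[0][0] = 2.
Step 2: L[1][1] = √(9) = 3.
  L[2][0] = (-1) / L[0][0] = -1.
  L[2][1] = (-3) / L[1][1] = -1.
Step 3: L[2][2] = √(4) = 2.

L[1][1] = 3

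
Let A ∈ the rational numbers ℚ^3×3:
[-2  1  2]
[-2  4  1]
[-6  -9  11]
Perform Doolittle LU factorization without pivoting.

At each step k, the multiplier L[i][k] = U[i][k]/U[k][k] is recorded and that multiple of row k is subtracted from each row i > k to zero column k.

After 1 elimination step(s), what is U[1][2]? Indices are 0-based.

k=0: U[0][0]=-2
  eliminate (1,0): mult=1, new row 1: (0, 3, -1); set L[1][0]=1
  eliminate (2,0): mult=3, new row 2: (0, -12, 5); set L[2][0]=3

U[1][2] = -1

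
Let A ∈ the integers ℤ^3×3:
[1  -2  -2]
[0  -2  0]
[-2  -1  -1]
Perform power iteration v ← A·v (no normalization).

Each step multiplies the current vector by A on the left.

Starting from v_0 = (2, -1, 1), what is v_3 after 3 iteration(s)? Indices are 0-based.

v_0 = (2, -1, 1).
v_1 = A·v_0 = (2, 2, -4).
v_2 = A·v_1 = (6, -4, -2).
v_3 = A·v_2 = (18, 8, -6).

v_3 = (18, 8, -6)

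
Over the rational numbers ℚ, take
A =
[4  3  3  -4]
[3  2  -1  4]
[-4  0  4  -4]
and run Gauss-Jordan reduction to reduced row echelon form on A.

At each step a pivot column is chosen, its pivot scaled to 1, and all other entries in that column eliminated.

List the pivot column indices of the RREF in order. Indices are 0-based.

pivot columns: 0, 1, 2

[1] R0 /= 4  ⇒  (1, 3/4, 3/4, -1)
     R1 -= 3·R0  ⇒  (0, -1/4, -13/4, 7)
     R2 -= -4·R0  ⇒  (0, 3, 7, -8)
[2] R1 /= -1/4  ⇒  (0, 1, 13, -28)
     R0 -= 3/4·R1  ⇒  (1, 0, -9, 20)
     R2 -= 3·R1  ⇒  (0, 0, -32, 76)
[3] R2 /= -32  ⇒  (0, 0, 1, -19/8)
     R0 -= -9·R2  ⇒  (1, 0, 0, -11/8)
     R1 -= 13·R2  ⇒  (0, 1, 0, 23/8)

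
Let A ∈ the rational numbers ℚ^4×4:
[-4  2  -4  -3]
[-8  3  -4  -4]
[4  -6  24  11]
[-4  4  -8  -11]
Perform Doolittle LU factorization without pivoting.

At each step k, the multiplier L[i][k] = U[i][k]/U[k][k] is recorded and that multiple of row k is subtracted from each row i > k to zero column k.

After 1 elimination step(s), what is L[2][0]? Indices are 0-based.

k=0: U[0][0]=-4
  eliminate (1,0): mult=2, new row 1: (0, -1, 4, 2); set L[1][0]=2
  eliminate (2,0): mult=-1, new row 2: (0, -4, 20, 8); set L[2][0]=-1
  eliminate (3,0): mult=1, new row 3: (0, 2, -4, -8); set L[3][0]=1

L[2][0] = -1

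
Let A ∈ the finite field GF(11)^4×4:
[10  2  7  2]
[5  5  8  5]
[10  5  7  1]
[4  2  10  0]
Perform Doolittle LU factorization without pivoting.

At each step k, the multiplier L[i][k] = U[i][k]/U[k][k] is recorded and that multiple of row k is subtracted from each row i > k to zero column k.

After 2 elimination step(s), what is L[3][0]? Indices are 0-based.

L[3][0] = 7

Step 1: pivot at (0,0) is 10.
  row1 ← row1 − (6)·row0  ⇒  L[1][0]=6, U row1=(0, 4, 10, 4)
  row2 ← row2 − (1)·row0  ⇒  L[2][0]=1, U row2=(0, 3, 0, 10)
  row3 ← row3 − (7)·row0  ⇒  L[3][0]=7, U row3=(0, 10, 5, 8)
Step 2: pivot at (1,1) is 4.
  row2 ← row2 − (9)·row1  ⇒  L[2][1]=9, U row2=(0, 0, 9, 7)
  row3 ← row3 − (8)·row1  ⇒  L[3][1]=8, U row3=(0, 0, 2, 9)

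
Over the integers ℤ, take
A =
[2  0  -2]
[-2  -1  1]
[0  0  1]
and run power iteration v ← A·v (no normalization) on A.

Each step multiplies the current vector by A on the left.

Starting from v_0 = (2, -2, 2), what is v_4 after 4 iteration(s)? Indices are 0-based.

v_4 = (-28, 18, 2)

v_0 = (2, -2, 2).
v_1 = A·v_0 = (0, 0, 2).
v_2 = A·v_1 = (-4, 2, 2).
v_3 = A·v_2 = (-12, 8, 2).
v_4 = A·v_3 = (-28, 18, 2).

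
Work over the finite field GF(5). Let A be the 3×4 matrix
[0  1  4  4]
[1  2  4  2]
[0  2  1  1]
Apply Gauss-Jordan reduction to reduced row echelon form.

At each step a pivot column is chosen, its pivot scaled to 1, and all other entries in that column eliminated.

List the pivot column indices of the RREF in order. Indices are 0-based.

pivot(0,0): swap R0↔R1
pivot(0,0)=1: scale R0 → (1, 2, 4, 2)
pivot(1,1)=1: scale R1 → (0, 1, 4, 4)
  clear (0,1): R0 −= (2)R1 → (1, 0, 1, 4)
  clear (2,1): R2 −= (2)R1 → (0, 0, 3, 3)
pivot(2,2)=3: scale R2 → (0, 0, 1, 1)
  clear (0,2): R0 −= (1)R2 → (1, 0, 0, 3)
  clear (1,2): R1 −= (4)R2 → (0, 1, 0, 0)

pivot columns: 0, 1, 2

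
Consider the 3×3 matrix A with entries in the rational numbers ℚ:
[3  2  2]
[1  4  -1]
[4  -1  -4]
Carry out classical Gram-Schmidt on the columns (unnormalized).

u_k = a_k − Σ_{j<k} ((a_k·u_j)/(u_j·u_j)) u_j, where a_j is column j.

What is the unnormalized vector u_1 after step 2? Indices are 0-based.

Step 1: u_0 = a_0 = (3, 1, 4).
Step 2: u_1 = a_1 − (3/13)·u_0 = (17/13, 49/13, -25/13).

u_1 = (17/13, 49/13, -25/13)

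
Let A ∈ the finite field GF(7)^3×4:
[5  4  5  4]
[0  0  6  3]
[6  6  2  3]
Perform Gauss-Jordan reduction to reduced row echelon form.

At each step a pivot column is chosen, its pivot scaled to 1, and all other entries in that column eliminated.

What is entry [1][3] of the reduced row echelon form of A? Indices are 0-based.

pivot(0,0)=5: scale R0 → (1, 5, 1, 5)
  clear (2,0): R2 −= (6)R0 → (0, 4, 3, 1)
pivot(1,1): swap R1↔R2
pivot(1,1)=4: scale R1 → (0, 1, 6, 2)
  clear (0,1): R0 −= (5)R1 → (1, 0, 6, 2)
pivot(2,2)=6: scale R2 → (0, 0, 1, 4)
  clear (0,2): R0 −= (6)R2 → (1, 0, 0, 6)
  clear (1,2): R1 −= (6)R2 → (0, 1, 0, 6)

M[1][3] = 6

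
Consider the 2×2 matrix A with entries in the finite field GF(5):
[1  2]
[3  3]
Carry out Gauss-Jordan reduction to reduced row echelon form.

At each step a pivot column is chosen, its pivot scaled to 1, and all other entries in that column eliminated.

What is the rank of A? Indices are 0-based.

pivot(0,0)=1: scale R0 → (1, 2)
  clear (1,0): R1 −= (3)R0 → (0, 2)
pivot(1,1)=2: scale R1 → (0, 1)
  clear (0,1): R0 −= (2)R1 → (1, 0)

rank = 2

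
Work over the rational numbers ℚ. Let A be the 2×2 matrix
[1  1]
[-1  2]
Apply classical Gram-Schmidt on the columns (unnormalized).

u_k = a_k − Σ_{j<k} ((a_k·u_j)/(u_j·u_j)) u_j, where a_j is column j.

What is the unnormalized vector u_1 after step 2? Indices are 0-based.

Step 1: u_0 = a_0 = (1, -1).
Step 2: u_1 = a_1 − (-1/2)·u_0 = (3/2, 3/2).

u_1 = (3/2, 3/2)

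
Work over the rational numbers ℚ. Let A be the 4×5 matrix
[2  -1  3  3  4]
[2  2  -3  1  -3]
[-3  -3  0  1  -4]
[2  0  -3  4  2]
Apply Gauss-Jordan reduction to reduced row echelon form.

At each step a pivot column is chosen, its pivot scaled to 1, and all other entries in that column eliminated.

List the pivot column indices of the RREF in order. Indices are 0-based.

pivot columns: 0, 1, 2, 3

pivot(0,0)=2: scale R0 → (1, -1/2, 3/2, 3/2, 2)
  clear (1,0): R1 −= (2)R0 → (0, 3, -6, -2, -7)
  clear (2,0): R2 −= (-3)R0 → (0, -9/2, 9/2, 11/2, 2)
  clear (3,0): R3 −= (2)R0 → (0, 1, -6, 1, -2)
pivot(1,1)=3: scale R1 → (0, 1, -2, -2/3, -7/3)
  clear (0,1): R0 −= (-1/2)R1 → (1, 0, 1/2, 7/6, 5/6)
  clear (2,1): R2 −= (-9/2)R1 → (0, 0, -9/2, 5/2, -17/2)
  clear (3,1): R3 −= (1)R1 → (0, 0, -4, 5/3, 1/3)
pivot(2,2)=-9/2: scale R2 → (0, 0, 1, -5/9, 17/9)
  clear (0,2): R0 −= (1/2)R2 → (1, 0, 0, 13/9, -1/9)
  clear (1,2): R1 −= (-2)R2 → (0, 1, 0, -16/9, 13/9)
  clear (3,2): R3 −= (-4)R2 → (0, 0, 0, -5/9, 71/9)
pivot(3,3)=-5/9: scale R3 → (0, 0, 0, 1, -71/5)
  clear (0,3): R0 −= (13/9)R3 → (1, 0, 0, 0, 102/5)
  clear (1,3): R1 −= (-16/9)R3 → (0, 1, 0, 0, -119/5)
  clear (2,3): R2 −= (-5/9)R3 → (0, 0, 1, 0, -6)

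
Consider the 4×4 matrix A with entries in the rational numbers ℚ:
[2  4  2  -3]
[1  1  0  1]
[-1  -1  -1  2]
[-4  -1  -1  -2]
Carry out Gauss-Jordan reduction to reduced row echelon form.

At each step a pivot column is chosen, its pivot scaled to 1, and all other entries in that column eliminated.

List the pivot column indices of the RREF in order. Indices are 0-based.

step 1: normalize row 0 (÷2) = (1, 2, 1, -3/2)
  row 1: subtract 1×row0 = (0, -1, -1, 5/2)
  row 2: subtract -1×row0 = (0, 1, 0, 1/2)
  row 3: subtract -4×row0 = (0, 7, 3, -8)
step 2: normalize row 1 (÷-1) = (0, 1, 1, -5/2)
  row 0: subtract 2×row1 = (1, 0, -1, 7/2)
  row 2: subtract 1×row1 = (0, 0, -1, 3)
  row 3: subtract 7×row1 = (0, 0, -4, 19/2)
step 3: normalize row 2 (÷-1) = (0, 0, 1, -3)
  row 0: subtract -1×row2 = (1, 0, 0, 1/2)
  row 1: subtract 1×row2 = (0, 1, 0, 1/2)
  row 3: subtract -4×row2 = (0, 0, 0, -5/2)
step 4: normalize row 3 (÷-5/2) = (0, 0, 0, 1)
  row 0: subtract 1/2×row3 = (1, 0, 0, 0)
  row 1: subtract 1/2×row3 = (0, 1, 0, 0)
  row 2: subtract -3×row3 = (0, 0, 1, 0)

pivot columns: 0, 1, 2, 3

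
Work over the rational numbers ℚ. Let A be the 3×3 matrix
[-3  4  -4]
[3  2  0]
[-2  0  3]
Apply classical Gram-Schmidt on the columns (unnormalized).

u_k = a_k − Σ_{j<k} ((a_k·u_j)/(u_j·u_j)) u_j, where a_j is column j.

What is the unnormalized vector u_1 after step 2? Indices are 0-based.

Step 1: u_0 = a_0 = (-3, 3, -2).
Step 2: u_1 = a_1 − (-3/11)·u_0 = (35/11, 31/11, -6/11).

u_1 = (35/11, 31/11, -6/11)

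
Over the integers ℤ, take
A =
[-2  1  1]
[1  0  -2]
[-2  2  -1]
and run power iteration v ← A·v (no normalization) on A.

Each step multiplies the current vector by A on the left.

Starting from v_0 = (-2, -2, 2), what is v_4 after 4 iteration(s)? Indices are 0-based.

v_4 = (42, -110, -70)

v_0 = (-2, -2, 2).
v_1 = A·v_0 = (4, -6, -2).
v_2 = A·v_1 = (-16, 8, -18).
v_3 = A·v_2 = (22, 20, 66).
v_4 = A·v_3 = (42, -110, -70).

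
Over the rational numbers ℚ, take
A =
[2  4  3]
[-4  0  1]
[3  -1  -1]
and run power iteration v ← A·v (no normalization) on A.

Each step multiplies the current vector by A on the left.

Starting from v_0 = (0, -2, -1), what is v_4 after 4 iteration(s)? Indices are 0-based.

v_0 = (0, -2, -1).
v_1 = A·v_0 = (-11, -1, 3).
v_2 = A·v_1 = (-17, 47, -35).
v_3 = A·v_2 = (49, 33, -63).
v_4 = A·v_3 = (41, -259, 177).

v_4 = (41, -259, 177)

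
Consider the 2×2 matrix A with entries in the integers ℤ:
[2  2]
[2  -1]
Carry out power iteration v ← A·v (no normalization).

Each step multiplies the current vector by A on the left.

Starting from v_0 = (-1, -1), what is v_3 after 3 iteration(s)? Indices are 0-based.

v_0 = (-1, -1).
v_1 = A·v_0 = (-4, -1).
v_2 = A·v_1 = (-10, -7).
v_3 = A·v_2 = (-34, -13).

v_3 = (-34, -13)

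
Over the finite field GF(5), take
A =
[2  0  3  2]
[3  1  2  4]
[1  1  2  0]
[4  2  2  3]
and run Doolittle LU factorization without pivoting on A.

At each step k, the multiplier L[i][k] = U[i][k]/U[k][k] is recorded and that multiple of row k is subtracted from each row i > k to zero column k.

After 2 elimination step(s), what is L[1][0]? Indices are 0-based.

k=0: U[0][0]=2
  eliminate (1,0): mult=4, new row 1: (0, 1, 0, 1); set L[1][0]=4
  eliminate (2,0): mult=3, new row 2: (0, 1, 3, 4); set L[2][0]=3
  eliminate (3,0): mult=2, new row 3: (0, 2, 1, 4); set L[3][0]=2
k=1: U[1][1]=1
  eliminate (2,1): mult=1, new row 2: (0, 0, 3, 3); set L[2][1]=1
  eliminate (3,1): mult=2, new row 3: (0, 0, 1, 2); set L[3][1]=2

L[1][0] = 4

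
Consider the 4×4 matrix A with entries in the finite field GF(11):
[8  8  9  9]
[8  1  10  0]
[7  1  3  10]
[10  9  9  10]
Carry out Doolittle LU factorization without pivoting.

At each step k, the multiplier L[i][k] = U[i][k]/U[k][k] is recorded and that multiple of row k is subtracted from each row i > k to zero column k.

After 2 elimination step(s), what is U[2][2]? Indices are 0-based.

k=0: U[0][0]=8
  eliminate (1,0): mult=1, new row 1: (0, 4, 1, 2); set L[1][0]=1
  eliminate (2,0): mult=5, new row 2: (0, 5, 2, 9); set L[2][0]=5
  eliminate (3,0): mult=4, new row 3: (0, 10, 6, 7); set L[3][0]=4
k=1: U[1][1]=4
  eliminate (2,1): mult=4, new row 2: (0, 0, 9, 1); set L[2][1]=4
  eliminate (3,1): mult=8, new row 3: (0, 0, 9, 2); set L[3][1]=8

U[2][2] = 9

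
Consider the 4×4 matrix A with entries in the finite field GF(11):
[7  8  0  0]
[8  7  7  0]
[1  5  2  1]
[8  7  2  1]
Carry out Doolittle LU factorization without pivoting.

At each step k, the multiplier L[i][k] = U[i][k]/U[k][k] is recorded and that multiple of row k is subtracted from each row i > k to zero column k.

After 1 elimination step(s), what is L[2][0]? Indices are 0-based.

Step 1: pivot at (0,0) is 7.
  row1 ← row1 − (9)·row0  ⇒  L[1][0]=9, U row1=(0, 1, 7, 0)
  row2 ← row2 − (8)·row0  ⇒  L[2][0]=8, U row2=(0, 7, 2, 1)
  row3 ← row3 − (9)·row0  ⇒  L[3][0]=9, U row3=(0, 1, 2, 1)

L[2][0] = 8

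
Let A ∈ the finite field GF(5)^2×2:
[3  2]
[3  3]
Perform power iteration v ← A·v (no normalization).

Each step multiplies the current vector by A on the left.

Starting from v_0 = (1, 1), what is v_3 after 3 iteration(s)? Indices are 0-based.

v_0 = (1, 1).
v_1 = A·v_0 = (0, 1).
v_2 = A·v_1 = (2, 3).
v_3 = A·v_2 = (2, 0).

v_3 = (2, 0)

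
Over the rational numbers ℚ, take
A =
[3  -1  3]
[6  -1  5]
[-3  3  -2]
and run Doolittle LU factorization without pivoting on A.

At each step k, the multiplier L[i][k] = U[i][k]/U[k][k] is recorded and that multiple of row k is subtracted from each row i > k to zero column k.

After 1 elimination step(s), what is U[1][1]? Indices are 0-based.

[col 0] pivot 3
  R1 -= 2*R0 → (0, 1, -1)  (L[1][0] := 2)
  R2 -= -1*R0 → (0, 2, 1)  (L[2][0] := -1)

U[1][1] = 1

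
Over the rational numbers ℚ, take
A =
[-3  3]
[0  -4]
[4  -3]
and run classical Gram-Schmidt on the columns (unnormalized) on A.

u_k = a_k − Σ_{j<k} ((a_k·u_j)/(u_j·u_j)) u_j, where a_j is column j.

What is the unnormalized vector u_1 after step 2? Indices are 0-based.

Step 1: u_0 = a_0 = (-3, 0, 4).
Step 2: u_1 = a_1 − (-21/25)·u_0 = (12/25, -4, 9/25).

u_1 = (12/25, -4, 9/25)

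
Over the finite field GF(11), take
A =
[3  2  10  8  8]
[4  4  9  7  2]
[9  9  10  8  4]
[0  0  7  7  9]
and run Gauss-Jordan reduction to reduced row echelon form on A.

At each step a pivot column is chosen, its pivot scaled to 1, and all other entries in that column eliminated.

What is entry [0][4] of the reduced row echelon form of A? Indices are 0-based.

step 1: normalize row 0 (÷3) = (1, 8, 7, 10, 10)
  row 1: subtract 4×row0 = (0, 5, 3, 0, 6)
  row 2: subtract 9×row0 = (0, 3, 2, 6, 2)
step 2: normalize row 1 (÷5) = (0, 1, 5, 0, 10)
  row 0: subtract 8×row1 = (1, 0, 0, 10, 7)
  row 2: subtract 3×row1 = (0, 0, 9, 6, 5)
step 3: normalize row 2 (÷9) = (0, 0, 1, 8, 3)
  row 1: subtract 5×row2 = (0, 1, 0, 4, 6)
  row 3: subtract 7×row2 = (0, 0, 0, 6, 10)
step 4: normalize row 3 (÷6) = (0, 0, 0, 1, 9)
  row 0: subtract 10×row3 = (1, 0, 0, 0, 5)
  row 1: subtract 4×row3 = (0, 1, 0, 0, 3)
  row 2: subtract 8×row3 = (0, 0, 1, 0, 8)

M[0][4] = 5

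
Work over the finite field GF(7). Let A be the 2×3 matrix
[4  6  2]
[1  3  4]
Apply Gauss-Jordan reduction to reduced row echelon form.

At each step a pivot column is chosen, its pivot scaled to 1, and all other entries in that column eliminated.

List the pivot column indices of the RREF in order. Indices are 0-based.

pivot columns: 0, 1

[1] R0 /= 4  ⇒  (1, 5, 4)
     R1 -= 1·R0  ⇒  (0, 5, 0)
[2] R1 /= 5  ⇒  (0, 1, 0)
     R0 -= 5·R1  ⇒  (1, 0, 4)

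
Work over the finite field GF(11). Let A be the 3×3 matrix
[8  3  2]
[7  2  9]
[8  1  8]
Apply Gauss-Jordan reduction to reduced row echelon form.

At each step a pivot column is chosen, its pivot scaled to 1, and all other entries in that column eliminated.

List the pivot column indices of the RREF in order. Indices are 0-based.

[1] R0 /= 8  ⇒  (1, 10, 3)
     R1 -= 7·R0  ⇒  (0, 9, 10)
     R2 -= 8·R0  ⇒  (0, 9, 6)
[2] R1 /= 9  ⇒  (0, 1, 6)
     R0 -= 10·R1  ⇒  (1, 0, 9)
     R2 -= 9·R1  ⇒  (0, 0, 7)
[3] R2 /= 7  ⇒  (0, 0, 1)
     R0 -= 9·R2  ⇒  (1, 0, 0)
     R1 -= 6·R2  ⇒  (0, 1, 0)

pivot columns: 0, 1, 2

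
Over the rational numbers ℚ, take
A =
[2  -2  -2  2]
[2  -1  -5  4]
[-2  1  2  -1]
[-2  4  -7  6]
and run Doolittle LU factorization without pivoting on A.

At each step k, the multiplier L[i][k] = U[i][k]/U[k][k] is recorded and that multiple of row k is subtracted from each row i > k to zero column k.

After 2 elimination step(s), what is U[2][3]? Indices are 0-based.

U[2][3] = 3

k=0: U[0][0]=2
  eliminate (1,0): mult=1, new row 1: (0, 1, -3, 2); set L[1][0]=1
  eliminate (2,0): mult=-1, new row 2: (0, -1, 0, 1); set L[2][0]=-1
  eliminate (3,0): mult=-1, new row 3: (0, 2, -9, 8); set L[3][0]=-1
k=1: U[1][1]=1
  eliminate (2,1): mult=-1, new row 2: (0, 0, -3, 3); set L[2][1]=-1
  eliminate (3,1): mult=2, new row 3: (0, 0, -3, 4); set L[3][1]=2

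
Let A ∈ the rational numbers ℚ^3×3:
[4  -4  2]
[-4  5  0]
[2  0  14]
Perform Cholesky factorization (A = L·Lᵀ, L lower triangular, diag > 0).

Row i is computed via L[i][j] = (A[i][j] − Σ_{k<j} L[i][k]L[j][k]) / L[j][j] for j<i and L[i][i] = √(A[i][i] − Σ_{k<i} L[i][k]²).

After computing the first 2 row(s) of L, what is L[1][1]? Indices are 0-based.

Step 1: L[0][0] = √(4) = 2.
  L[1][0] = (-4) / L[0][0] = -2.
Step 2: L[1][1] = √(1) = 1.

L[1][1] = 1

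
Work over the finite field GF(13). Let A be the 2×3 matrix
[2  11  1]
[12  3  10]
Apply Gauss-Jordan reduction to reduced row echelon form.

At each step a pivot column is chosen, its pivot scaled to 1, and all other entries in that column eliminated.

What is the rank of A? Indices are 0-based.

step 1: normalize row 0 (÷2) = (1, 12, 7)
  row 1: subtract 12×row0 = (0, 2, 4)
step 2: normalize row 1 (÷2) = (0, 1, 2)
  row 0: subtract 12×row1 = (1, 0, 9)

rank = 2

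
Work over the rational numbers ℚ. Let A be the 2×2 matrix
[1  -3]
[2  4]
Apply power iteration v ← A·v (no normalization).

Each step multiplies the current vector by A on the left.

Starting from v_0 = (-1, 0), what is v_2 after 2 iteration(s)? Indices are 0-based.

v_0 = (-1, 0).
v_1 = A·v_0 = (-1, -2).
v_2 = A·v_1 = (5, -10).

v_2 = (5, -10)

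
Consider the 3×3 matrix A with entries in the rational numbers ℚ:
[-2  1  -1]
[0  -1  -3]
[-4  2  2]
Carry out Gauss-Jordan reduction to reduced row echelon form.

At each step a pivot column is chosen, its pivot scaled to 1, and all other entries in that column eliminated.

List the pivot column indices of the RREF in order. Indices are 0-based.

pivot(0,0)=-2: scale R0 → (1, -1/2, 1/2)
  clear (2,0): R2 −= (-4)R0 → (0, 0, 4)
pivot(1,1)=-1: scale R1 → (0, 1, 3)
  clear (0,1): R0 −= (-1/2)R1 → (1, 0, 2)
pivot(2,2)=4: scale R2 → (0, 0, 1)
  clear (0,2): R0 −= (2)R2 → (1, 0, 0)
  clear (1,2): R1 −= (3)R2 → (0, 1, 0)

pivot columns: 0, 1, 2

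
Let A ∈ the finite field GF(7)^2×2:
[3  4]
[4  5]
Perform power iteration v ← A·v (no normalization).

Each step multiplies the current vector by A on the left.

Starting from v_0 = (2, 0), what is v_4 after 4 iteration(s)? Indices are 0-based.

v_0 = (2, 0).
v_1 = A·v_0 = (6, 1).
v_2 = A·v_1 = (1, 1).
v_3 = A·v_2 = (0, 2).
v_4 = A·v_3 = (1, 3).

v_4 = (1, 3)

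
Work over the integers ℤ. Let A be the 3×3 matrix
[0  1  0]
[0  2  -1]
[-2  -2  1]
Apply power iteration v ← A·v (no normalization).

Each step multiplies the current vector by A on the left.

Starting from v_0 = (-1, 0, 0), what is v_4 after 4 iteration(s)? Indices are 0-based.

v_4 = (-6, -18, 22)

v_0 = (-1, 0, 0).
v_1 = A·v_0 = (0, 0, 2).
v_2 = A·v_1 = (0, -2, 2).
v_3 = A·v_2 = (-2, -6, 6).
v_4 = A·v_3 = (-6, -18, 22).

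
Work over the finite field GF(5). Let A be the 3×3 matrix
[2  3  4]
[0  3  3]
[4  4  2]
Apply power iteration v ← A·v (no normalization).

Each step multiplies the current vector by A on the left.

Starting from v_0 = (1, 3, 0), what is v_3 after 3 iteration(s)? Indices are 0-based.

v_3 = (4, 1, 1)

v_0 = (1, 3, 0).
v_1 = A·v_0 = (1, 4, 1).
v_2 = A·v_1 = (3, 0, 2).
v_3 = A·v_2 = (4, 1, 1).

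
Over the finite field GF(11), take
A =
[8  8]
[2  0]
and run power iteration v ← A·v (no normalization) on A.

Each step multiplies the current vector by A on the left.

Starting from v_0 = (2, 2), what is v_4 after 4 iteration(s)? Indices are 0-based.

v_4 = (10, 0)

v_0 = (2, 2).
v_1 = A·v_0 = (10, 4).
v_2 = A·v_1 = (2, 9).
v_3 = A·v_2 = (0, 4).
v_4 = A·v_3 = (10, 0).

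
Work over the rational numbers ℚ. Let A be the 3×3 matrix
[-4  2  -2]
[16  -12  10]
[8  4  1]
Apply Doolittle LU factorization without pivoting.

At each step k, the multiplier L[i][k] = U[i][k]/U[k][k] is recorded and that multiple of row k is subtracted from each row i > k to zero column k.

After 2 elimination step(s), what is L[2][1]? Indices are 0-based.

L[2][1] = -2

[col 0] pivot -4
  R1 -= -4*R0 → (0, -4, 2)  (L[1][0] := -4)
  R2 -= -2*R0 → (0, 8, -3)  (L[2][0] := -2)
[col 1] pivot -4
  R2 -= -2*R1 → (0, 0, 1)  (L[2][1] := -2)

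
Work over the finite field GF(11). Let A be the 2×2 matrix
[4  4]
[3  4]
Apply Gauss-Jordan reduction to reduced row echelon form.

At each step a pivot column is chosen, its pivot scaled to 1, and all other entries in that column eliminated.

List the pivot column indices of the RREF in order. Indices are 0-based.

pivot columns: 0, 1

pivot(0,0)=4: scale R0 → (1, 1)
  clear (1,0): R1 −= (3)R0 → (0, 1)
pivot(1,1)=1: scale R1 → (0, 1)
  clear (0,1): R0 −= (1)R1 → (1, 0)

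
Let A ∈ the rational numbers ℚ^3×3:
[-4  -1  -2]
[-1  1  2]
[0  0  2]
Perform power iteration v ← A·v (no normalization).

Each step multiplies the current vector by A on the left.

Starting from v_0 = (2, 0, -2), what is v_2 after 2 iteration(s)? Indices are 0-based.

v_0 = (2, 0, -2).
v_1 = A·v_0 = (-4, -6, -4).
v_2 = A·v_1 = (30, -10, -8).

v_2 = (30, -10, -8)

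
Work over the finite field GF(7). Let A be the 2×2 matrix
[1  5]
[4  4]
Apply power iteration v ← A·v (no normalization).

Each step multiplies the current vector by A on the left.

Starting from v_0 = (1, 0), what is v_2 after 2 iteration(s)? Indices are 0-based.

v_2 = (0, 6)

v_0 = (1, 0).
v_1 = A·v_0 = (1, 4).
v_2 = A·v_1 = (0, 6).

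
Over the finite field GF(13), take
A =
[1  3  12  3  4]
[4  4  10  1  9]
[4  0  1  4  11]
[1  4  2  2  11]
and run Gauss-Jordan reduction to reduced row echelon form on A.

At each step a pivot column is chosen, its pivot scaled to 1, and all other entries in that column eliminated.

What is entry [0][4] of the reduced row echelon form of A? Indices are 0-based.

step 1: normalize row 0 (÷1) = (1, 3, 12, 3, 4)
  row 1: subtract 4×row0 = (0, 5, 1, 2, 6)
  row 2: subtract 4×row0 = (0, 1, 5, 5, 8)
  row 3: subtract 1×row0 = (0, 1, 3, 12, 7)
step 2: normalize row 1 (÷5) = (0, 1, 8, 3, 9)
  row 0: subtract 3×row1 = (1, 0, 1, 7, 3)
  row 2: subtract 1×row1 = (0, 0, 10, 2, 12)
  row 3: subtract 1×row1 = (0, 0, 8, 9, 11)
step 3: normalize row 2 (÷10) = (0, 0, 1, 8, 9)
  row 0: subtract 1×row2 = (1, 0, 0, 12, 7)
  row 1: subtract 8×row2 = (0, 1, 0, 4, 2)
  row 3: subtract 8×row2 = (0, 0, 0, 10, 4)
step 4: normalize row 3 (÷10) = (0, 0, 0, 1, 3)
  row 0: subtract 12×row3 = (1, 0, 0, 0, 10)
  row 1: subtract 4×row3 = (0, 1, 0, 0, 3)
  row 2: subtract 8×row3 = (0, 0, 1, 0, 11)

M[0][4] = 10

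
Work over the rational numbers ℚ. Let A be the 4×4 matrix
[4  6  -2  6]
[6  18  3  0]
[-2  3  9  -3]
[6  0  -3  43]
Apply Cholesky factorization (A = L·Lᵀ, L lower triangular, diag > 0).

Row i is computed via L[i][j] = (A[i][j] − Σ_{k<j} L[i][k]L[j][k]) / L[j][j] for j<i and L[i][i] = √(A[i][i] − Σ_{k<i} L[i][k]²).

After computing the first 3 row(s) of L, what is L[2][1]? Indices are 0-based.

L[2][1] = 2

Step 1: L[0][0] = √(4) = 2.
  L[1][0] = (6) / L[0][0] = 3.
Step 2: L[1][1] = √(9) = 3.
  L[2][0] = (-2) / L[0][0] = -1.
  L[2][1] = (6) / L[1][1] = 2.
Step 3: L[2][2] = √(4) = 2.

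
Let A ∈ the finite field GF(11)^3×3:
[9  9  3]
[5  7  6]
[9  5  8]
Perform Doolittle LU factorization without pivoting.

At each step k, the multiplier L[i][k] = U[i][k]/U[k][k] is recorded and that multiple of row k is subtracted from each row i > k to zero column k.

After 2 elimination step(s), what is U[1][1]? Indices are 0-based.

U[1][1] = 2

Step 1: pivot at (0,0) is 9.
  row1 ← row1 − (3)·row0  ⇒  L[1][0]=3, U row1=(0, 2, 8)
  row2 ← row2 − (1)·row0  ⇒  L[2][0]=1, U row2=(0, 7, 5)
Step 2: pivot at (1,1) is 2.
  row2 ← row2 − (9)·row1  ⇒  L[2][1]=9, U row2=(0, 0, 10)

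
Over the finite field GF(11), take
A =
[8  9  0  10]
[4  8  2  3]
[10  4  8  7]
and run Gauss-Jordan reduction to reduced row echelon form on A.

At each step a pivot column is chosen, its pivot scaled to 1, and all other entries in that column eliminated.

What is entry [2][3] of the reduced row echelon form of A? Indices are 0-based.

[1] R0 /= 8  ⇒  (1, 8, 0, 4)
     R1 -= 4·R0  ⇒  (0, 9, 2, 9)
     R2 -= 10·R0  ⇒  (0, 1, 8, 0)
[2] R1 /= 9  ⇒  (0, 1, 10, 1)
     R0 -= 8·R1  ⇒  (1, 0, 8, 7)
     R2 -= 1·R1  ⇒  (0, 0, 9, 10)
[3] R2 /= 9  ⇒  (0, 0, 1, 6)
     R0 -= 8·R2  ⇒  (1, 0, 0, 3)
     R1 -= 10·R2  ⇒  (0, 1, 0, 7)

M[2][3] = 6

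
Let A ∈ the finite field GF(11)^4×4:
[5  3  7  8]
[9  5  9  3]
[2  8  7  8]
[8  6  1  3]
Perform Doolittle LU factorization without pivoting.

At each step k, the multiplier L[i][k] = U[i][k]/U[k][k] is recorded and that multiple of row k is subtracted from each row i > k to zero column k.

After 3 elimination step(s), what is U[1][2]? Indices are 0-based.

U[1][2] = 3

Step 1: pivot at (0,0) is 5.
  row1 ← row1 − (4)·row0  ⇒  L[1][0]=4, U row1=(0, 4, 3, 4)
  row2 ← row2 − (7)·row0  ⇒  L[2][0]=7, U row2=(0, 9, 2, 7)
  row3 ← row3 − (6)·row0  ⇒  L[3][0]=6, U row3=(0, 10, 3, 10)
Step 2: pivot at (1,1) is 4.
  row2 ← row2 − (5)·row1  ⇒  L[2][1]=5, U row2=(0, 0, 9, 9)
  row3 ← row3 − (8)·row1  ⇒  L[3][1]=8, U row3=(0, 0, 1, 0)
Step 3: pivot at (2,2) is 9.
  row3 ← row3 − (5)·row2  ⇒  L[3][2]=5, U row3=(0, 0, 0, 10)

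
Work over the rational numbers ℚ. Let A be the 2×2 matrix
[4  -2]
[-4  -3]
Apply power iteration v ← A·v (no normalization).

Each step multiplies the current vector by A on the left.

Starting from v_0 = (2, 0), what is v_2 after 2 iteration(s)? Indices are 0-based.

v_0 = (2, 0).
v_1 = A·v_0 = (8, -8).
v_2 = A·v_1 = (48, -8).

v_2 = (48, -8)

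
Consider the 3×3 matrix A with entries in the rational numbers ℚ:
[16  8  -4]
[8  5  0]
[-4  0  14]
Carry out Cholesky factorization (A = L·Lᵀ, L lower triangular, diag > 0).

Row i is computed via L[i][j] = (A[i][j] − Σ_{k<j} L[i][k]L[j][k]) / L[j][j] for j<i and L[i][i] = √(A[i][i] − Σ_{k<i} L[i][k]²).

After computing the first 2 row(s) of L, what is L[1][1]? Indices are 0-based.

Step 1: L[0][0] = √(16) = 4.
  L[1][0] = (8) / L[0][0] = 2.
Step 2: L[1][1] = √(1) = 1.

L[1][1] = 1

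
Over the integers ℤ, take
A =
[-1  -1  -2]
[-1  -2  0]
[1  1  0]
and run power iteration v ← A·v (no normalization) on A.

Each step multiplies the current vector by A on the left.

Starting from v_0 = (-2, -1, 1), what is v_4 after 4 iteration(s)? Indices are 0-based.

v_0 = (-2, -1, 1).
v_1 = A·v_0 = (1, 4, -3).
v_2 = A·v_1 = (1, -9, 5).
v_3 = A·v_2 = (-2, 17, -8).
v_4 = A·v_3 = (1, -32, 15).

v_4 = (1, -32, 15)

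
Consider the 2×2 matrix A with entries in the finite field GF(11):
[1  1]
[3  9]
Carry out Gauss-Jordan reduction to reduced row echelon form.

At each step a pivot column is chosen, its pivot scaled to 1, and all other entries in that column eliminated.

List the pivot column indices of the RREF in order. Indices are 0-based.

pivot columns: 0, 1

step 1: normalize row 0 (÷1) = (1, 1)
  row 1: subtract 3×row0 = (0, 6)
step 2: normalize row 1 (÷6) = (0, 1)
  row 0: subtract 1×row1 = (1, 0)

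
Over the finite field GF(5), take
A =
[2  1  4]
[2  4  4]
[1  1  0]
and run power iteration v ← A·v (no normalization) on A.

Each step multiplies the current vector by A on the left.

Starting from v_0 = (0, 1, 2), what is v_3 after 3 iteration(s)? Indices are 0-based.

v_0 = (0, 1, 2).
v_1 = A·v_0 = (4, 2, 1).
v_2 = A·v_1 = (4, 0, 1).
v_3 = A·v_2 = (2, 2, 4).

v_3 = (2, 2, 4)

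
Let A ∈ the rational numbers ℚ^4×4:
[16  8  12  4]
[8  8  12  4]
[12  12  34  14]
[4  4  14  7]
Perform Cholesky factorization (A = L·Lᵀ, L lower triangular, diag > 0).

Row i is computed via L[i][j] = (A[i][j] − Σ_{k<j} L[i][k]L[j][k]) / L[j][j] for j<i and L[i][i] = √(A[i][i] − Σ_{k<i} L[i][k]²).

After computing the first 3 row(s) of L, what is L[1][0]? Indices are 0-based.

Step 1: L[0][0] = √(16) = 4.
  L[1][0] = (8) / L[0][0] = 2.
Step 2: L[1][1] = √(4) = 2.
  L[2][0] = (12) / L[0][0] = 3.
  L[2][1] = (6) / L[1][1] = 3.
Step 3: L[2][2] = √(16) = 4.

L[1][0] = 2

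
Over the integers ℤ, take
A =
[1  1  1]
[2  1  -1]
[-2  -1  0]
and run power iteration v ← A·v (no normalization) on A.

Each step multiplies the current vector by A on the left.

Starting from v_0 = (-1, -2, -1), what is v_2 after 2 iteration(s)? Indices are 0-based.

v_2 = (-3, -15, 11)

v_0 = (-1, -2, -1).
v_1 = A·v_0 = (-4, -3, 4).
v_2 = A·v_1 = (-3, -15, 11).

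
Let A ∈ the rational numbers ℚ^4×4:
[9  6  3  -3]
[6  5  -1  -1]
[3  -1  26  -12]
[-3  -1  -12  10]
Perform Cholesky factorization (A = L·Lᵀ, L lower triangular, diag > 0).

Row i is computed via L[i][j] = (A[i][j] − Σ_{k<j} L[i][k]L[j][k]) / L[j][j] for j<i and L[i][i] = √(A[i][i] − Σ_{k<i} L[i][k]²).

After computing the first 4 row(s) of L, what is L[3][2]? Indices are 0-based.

Step 1: L[0][0] = √(9) = 3.
  L[1][0] = (6) / L[0][0] = 2.
Step 2: L[1][1] = √(1) = 1.
  L[2][0] = (3) / L[0][0] = 1.
  L[2][1] = (-3) / L[1][1] = -3.
Step 3: L[2][2] = √(16) = 4.
  L[3][0] = (-3) / L[0][0] = -1.
  L[3][1] = (1) / L[1][1] = 1.
  L[3][2] = (-8) / L[2][2] = -2.
Step 4: L[3][3] = √(4) = 2.

L[3][2] = -2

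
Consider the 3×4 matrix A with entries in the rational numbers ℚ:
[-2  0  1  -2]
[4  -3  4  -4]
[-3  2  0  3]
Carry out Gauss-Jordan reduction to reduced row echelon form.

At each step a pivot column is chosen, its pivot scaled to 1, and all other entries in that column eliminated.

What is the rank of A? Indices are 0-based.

[1] R0 /= -2  ⇒  (1, 0, -1/2, 1)
     R1 -= 4·R0  ⇒  (0, -3, 6, -8)
     R2 -= -3·R0  ⇒  (0, 2, -3/2, 6)
[2] R1 /= -3  ⇒  (0, 1, -2, 8/3)
     R2 -= 2·R1  ⇒  (0, 0, 5/2, 2/3)
[3] R2 /= 5/2  ⇒  (0, 0, 1, 4/15)
     R0 -= -1/2·R2  ⇒  (1, 0, 0, 17/15)
     R1 -= -2·R2  ⇒  (0, 1, 0, 16/5)

rank = 3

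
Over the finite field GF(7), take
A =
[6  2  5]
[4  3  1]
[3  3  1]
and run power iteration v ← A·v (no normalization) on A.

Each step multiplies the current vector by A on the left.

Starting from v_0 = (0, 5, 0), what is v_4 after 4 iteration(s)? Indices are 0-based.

v_4 = (6, 4, 2)

v_0 = (0, 5, 0).
v_1 = A·v_0 = (3, 1, 1).
v_2 = A·v_1 = (4, 2, 6).
v_3 = A·v_2 = (2, 0, 3).
v_4 = A·v_3 = (6, 4, 2).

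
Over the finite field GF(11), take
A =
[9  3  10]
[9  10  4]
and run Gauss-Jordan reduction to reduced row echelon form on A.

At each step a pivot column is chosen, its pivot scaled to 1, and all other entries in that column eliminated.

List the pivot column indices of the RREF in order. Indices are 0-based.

pivot columns: 0, 1

[1] R0 /= 9  ⇒  (1, 4, 6)
     R1 -= 9·R0  ⇒  (0, 7, 5)
[2] R1 /= 7  ⇒  (0, 1, 7)
     R0 -= 4·R1  ⇒  (1, 0, 0)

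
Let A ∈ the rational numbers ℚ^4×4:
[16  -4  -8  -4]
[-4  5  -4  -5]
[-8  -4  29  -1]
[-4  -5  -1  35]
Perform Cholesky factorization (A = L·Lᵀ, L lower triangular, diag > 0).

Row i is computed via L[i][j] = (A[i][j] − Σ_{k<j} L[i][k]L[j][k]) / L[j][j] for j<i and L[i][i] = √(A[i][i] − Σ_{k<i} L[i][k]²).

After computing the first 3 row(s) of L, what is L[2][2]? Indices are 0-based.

Step 1: L[0][0] = √(16) = 4.
  L[1][0] = (-4) / L[0][0] = -1.
Step 2: L[1][1] = √(4) = 2.
  L[2][0] = (-8) / L[0][0] = -2.
  L[2][1] = (-6) / L[1][1] = -3.
Step 3: L[2][2] = √(16) = 4.

L[2][2] = 4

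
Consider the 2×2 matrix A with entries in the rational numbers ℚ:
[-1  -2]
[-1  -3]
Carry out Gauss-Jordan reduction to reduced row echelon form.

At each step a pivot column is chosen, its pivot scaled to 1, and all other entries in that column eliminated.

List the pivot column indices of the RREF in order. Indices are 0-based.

pivot(0,0)=-1: scale R0 → (1, 2)
  clear (1,0): R1 −= (-1)R0 → (0, -1)
pivot(1,1)=-1: scale R1 → (0, 1)
  clear (0,1): R0 −= (2)R1 → (1, 0)

pivot columns: 0, 1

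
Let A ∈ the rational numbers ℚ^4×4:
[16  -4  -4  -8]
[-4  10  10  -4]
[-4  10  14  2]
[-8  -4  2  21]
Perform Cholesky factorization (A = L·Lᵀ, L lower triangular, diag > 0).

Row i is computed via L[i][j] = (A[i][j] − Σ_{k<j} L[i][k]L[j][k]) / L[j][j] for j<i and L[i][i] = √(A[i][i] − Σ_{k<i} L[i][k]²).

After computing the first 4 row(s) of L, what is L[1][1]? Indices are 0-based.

Step 1: L[0][0] = √(16) = 4.
  L[1][0] = (-4) / L[0][0] = -1.
Step 2: L[1][1] = √(9) = 3.
  L[2][0] = (-4) / L[0][0] = -1.
  L[2][1] = (9) / L[1][1] = 3.
Step 3: L[2][2] = √(4) = 2.
  L[3][0] = (-8) / L[0][0] = -2.
  L[3][1] = (-6) / L[1][1] = -2.
  L[3][2] = (6) / L[2][2] = 3.
Step 4: L[3][3] = √(4) = 2.

L[1][1] = 3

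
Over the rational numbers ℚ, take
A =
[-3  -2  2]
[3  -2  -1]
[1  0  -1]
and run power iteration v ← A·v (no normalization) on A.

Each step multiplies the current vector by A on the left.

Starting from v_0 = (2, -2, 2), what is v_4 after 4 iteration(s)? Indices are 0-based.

v_0 = (2, -2, 2).
v_1 = A·v_0 = (2, 8, 0).
v_2 = A·v_1 = (-22, -10, 2).
v_3 = A·v_2 = (90, -48, -24).
v_4 = A·v_3 = (-222, 390, 114).

v_4 = (-222, 390, 114)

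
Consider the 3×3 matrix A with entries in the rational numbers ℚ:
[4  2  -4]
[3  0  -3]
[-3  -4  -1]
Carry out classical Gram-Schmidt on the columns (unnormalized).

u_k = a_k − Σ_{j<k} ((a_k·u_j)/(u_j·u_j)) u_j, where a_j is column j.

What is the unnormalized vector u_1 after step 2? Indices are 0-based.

Step 1: u_0 = a_0 = (4, 3, -3).
Step 2: u_1 = a_1 − (10/17)·u_0 = (-6/17, -30/17, -38/17).

u_1 = (-6/17, -30/17, -38/17)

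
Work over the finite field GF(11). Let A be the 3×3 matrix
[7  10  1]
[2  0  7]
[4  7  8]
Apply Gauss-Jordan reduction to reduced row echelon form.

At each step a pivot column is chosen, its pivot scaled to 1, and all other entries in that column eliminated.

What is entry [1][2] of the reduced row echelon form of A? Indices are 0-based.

pivot(0,0)=7: scale R0 → (1, 3, 8)
  clear (1,0): R1 −= (2)R0 → (0, 5, 2)
  clear (2,0): R2 −= (4)R0 → (0, 6, 9)
pivot(1,1)=5: scale R1 → (0, 1, 7)
  clear (0,1): R0 −= (3)R1 → (1, 0, 9)
  clear (2,1): R2 −= (6)R1 → (0, 0, 0)
col 2: no nonzero at/below row 2; advance.

M[1][2] = 7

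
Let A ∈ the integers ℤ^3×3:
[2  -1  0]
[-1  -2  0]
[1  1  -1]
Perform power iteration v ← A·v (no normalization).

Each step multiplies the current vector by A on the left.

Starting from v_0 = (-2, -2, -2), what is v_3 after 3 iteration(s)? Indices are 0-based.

v_3 = (-10, 30, -26)

v_0 = (-2, -2, -2).
v_1 = A·v_0 = (-2, 6, -2).
v_2 = A·v_1 = (-10, -10, 6).
v_3 = A·v_2 = (-10, 30, -26).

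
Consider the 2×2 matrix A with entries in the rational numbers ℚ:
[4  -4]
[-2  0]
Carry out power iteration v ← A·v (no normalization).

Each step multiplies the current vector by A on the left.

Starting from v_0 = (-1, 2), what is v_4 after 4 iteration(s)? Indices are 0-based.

v_4 = (-1728, 640)

v_0 = (-1, 2).
v_1 = A·v_0 = (-12, 2).
v_2 = A·v_1 = (-56, 24).
v_3 = A·v_2 = (-320, 112).
v_4 = A·v_3 = (-1728, 640).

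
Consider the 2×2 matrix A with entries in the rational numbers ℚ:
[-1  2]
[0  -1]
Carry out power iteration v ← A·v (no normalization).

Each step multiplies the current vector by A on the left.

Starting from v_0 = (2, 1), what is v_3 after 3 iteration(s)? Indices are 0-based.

v_0 = (2, 1).
v_1 = A·v_0 = (0, -1).
v_2 = A·v_1 = (-2, 1).
v_3 = A·v_2 = (4, -1).

v_3 = (4, -1)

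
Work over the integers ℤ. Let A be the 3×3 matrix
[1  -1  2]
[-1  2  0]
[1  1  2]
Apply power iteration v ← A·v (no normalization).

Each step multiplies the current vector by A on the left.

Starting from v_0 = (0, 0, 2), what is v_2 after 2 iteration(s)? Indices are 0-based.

v_2 = (12, -4, 12)

v_0 = (0, 0, 2).
v_1 = A·v_0 = (4, 0, 4).
v_2 = A·v_1 = (12, -4, 12).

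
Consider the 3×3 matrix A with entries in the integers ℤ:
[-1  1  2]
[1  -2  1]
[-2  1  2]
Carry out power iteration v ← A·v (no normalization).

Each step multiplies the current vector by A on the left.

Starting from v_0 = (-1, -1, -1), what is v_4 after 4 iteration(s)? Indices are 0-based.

v_4 = (9, -14, 8)

v_0 = (-1, -1, -1).
v_1 = A·v_0 = (-2, 0, -1).
v_2 = A·v_1 = (0, -3, 2).
v_3 = A·v_2 = (1, 8, 1).
v_4 = A·v_3 = (9, -14, 8).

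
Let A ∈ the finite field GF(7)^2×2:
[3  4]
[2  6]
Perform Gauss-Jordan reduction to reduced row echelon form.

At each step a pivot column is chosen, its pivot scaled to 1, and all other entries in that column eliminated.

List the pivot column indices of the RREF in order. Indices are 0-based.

pivot columns: 0, 1

[1] R0 /= 3  ⇒  (1, 6)
     R1 -= 2·R0  ⇒  (0, 1)
[2] R1 /= 1  ⇒  (0, 1)
     R0 -= 6·R1  ⇒  (1, 0)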